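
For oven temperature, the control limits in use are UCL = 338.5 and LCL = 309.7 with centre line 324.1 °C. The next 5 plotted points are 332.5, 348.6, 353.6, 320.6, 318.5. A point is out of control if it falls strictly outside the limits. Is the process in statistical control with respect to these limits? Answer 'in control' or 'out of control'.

out of control

Compare each point to [309.7, 338.5]: sample 2 = 348.6 > UCL; sample 3 = 353.6 > UCL.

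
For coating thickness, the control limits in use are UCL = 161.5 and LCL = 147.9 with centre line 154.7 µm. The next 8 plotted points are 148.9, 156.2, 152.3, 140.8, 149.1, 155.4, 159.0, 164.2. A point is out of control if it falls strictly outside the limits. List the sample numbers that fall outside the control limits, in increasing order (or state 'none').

4, 8

Compare each point to [147.9, 161.5]: sample 4 = 140.8 < LCL; sample 8 = 164.2 > UCL.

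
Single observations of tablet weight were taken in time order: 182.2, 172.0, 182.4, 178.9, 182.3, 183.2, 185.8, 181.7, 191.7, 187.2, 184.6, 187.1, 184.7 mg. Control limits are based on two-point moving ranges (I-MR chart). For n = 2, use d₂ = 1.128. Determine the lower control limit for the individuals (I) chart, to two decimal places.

X̄ = (182.2 + 172.0 + 182.4 + 178.9 + 182.3 + 183.2 + 185.8 + 181.7 + 191.7 + 187.2 + 184.6 + 187.1 + 184.7) / 13 = 183.3692
Moving ranges: 10.2, 10.4, 3.5, 3.4, 0.9, 2.6, 4.1, 10.0, 4.5, 2.6, 2.5, 2.4; M̄R̄ = 57.1000 / 12 = 4.7583
LCL = X̄ − 3·M̄R̄/d₂ = 183.3692 − 3 × 4.7583 / 1.128 = 170.7141

170.71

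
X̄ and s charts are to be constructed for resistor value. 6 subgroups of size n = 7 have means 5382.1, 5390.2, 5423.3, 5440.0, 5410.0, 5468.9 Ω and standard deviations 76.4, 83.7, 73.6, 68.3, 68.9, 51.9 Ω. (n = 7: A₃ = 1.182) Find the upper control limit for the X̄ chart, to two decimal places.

5502.37

X̄̄ = (5382.1 + 5390.2 + 5423.3 + 5440.0 + 5410.0 + 5468.9) / 6 = 5419.0833
s̄ = (76.4 + 83.7 + 73.6 + 68.3 + 68.9 + 51.9) / 6 = 70.4667
UCL = X̄̄ + A₃·s̄ = 5419.0833 + 1.182 × 70.4667 = 5502.3749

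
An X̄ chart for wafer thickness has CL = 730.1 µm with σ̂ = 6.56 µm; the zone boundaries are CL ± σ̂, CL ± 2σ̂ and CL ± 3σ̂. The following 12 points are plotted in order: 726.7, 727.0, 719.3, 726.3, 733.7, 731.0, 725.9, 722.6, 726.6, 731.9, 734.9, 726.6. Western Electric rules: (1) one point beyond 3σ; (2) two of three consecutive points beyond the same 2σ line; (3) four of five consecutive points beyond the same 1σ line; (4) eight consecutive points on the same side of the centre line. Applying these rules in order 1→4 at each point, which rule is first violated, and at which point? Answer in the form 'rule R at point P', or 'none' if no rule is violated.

Zone of each point (C = within 1σ̂, B = 1σ̂–2σ̂, A = 2σ̂–3σ̂, * = beyond 3σ̂; sign = side of CL): 1:-C, 2:-C, 3:-B, 4:-C, 5:+C, 6:+C, 7:-C, 8:-B, 9:-C, 10:+C, 11:+C, 12:-C
No rule fires across all 12 points.

none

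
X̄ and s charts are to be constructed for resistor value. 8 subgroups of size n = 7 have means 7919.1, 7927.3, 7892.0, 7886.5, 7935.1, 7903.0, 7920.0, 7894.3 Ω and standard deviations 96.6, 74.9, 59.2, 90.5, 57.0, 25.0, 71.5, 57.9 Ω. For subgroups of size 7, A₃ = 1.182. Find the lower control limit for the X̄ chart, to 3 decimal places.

7830.971

X̄̄ = (7919.1 + 7927.3 + 7892.0 + 7886.5 + 7935.1 + 7903.0 + 7920.0 + 7894.3) / 8 = 7909.6625
s̄ = (96.6 + 74.9 + 59.2 + 90.5 + 57.0 + 25.0 + 71.5 + 57.9) / 8 = 66.5750
LCL = X̄̄ − A₃·s̄ = 7909.6625 − 1.182 × 66.5750 = 7830.9709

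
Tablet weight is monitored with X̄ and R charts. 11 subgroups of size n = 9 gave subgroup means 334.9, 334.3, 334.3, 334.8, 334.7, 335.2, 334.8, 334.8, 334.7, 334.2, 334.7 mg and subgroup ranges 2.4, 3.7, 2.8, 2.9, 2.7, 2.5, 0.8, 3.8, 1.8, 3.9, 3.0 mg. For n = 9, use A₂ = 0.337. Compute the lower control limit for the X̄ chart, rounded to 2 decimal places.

333.74

X̄̄ = (334.9 + 334.3 + 334.3 + 334.8 + 334.7 + 335.2 + 334.8 + 334.8 + 334.7 + 334.2 + 334.7) / 11 = 3681.4000 / 11 = 334.6727
R̄ = (2.4 + 3.7 + 2.8 + 2.9 + 2.7 + 2.5 + 0.8 + 3.8 + 1.8 + 3.9 + 3.0) / 11 = 30.3000 / 11 = 2.7545
LCL = X̄̄ − A₂·R̄ = 334.6727 − 0.337 × 2.7545 = 333.7444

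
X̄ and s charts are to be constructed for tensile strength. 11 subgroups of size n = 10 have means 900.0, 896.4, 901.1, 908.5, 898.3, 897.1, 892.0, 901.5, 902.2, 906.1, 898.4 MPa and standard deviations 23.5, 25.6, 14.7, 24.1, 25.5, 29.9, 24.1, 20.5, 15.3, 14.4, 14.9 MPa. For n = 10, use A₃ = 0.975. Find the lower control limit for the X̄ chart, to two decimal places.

879.54

X̄̄ = (900.0 + 896.4 + 901.1 + 908.5 + 898.3 + 897.1 + 892.0 + 901.5 + 902.2 + 906.1 + 898.4) / 11 = 900.1455
s̄ = (23.5 + 25.6 + 14.7 + 24.1 + 25.5 + 29.9 + 24.1 + 20.5 + 15.3 + 14.4 + 14.9) / 11 = 21.1364
LCL = X̄̄ − A₃·s̄ = 900.1455 − 0.975 × 21.1364 = 879.5375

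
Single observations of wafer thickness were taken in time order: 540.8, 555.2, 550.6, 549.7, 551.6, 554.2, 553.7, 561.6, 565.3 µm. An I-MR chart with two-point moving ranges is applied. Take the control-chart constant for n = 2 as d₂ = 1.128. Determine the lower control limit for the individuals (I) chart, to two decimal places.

X̄ = (540.8 + 555.2 + 550.6 + 549.7 + 551.6 + 554.2 + 553.7 + 561.6 + 565.3) / 9 = 553.6333
Moving ranges: 14.4, 4.6, 0.9, 1.9, 2.6, 0.5, 7.9, 3.7; M̄R̄ = 36.5000 / 8 = 4.5625
LCL = X̄ − 3·M̄R̄/d₂ = 553.6333 − 3 × 4.5625 / 1.128 = 541.4990

541.50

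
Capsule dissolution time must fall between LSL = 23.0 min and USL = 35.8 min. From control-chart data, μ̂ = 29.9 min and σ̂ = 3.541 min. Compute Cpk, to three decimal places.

Cpu = (USL − μ̂) / (3σ̂) = (35.8 − 29.9) / (3 × 3.541) = 0.5554; Cpl = (μ̂ − LSL) / (3σ̂) = (29.9 − 23.0) / (3 × 3.541) = 0.6495; Cpk = min(Cpu, Cpl) = 0.5554

0.555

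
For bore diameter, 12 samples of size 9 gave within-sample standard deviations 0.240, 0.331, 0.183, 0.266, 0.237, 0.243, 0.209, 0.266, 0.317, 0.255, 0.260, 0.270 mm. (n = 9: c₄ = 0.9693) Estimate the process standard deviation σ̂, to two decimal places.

0.26

s̄ = (0.240 + 0.331 + 0.183 + 0.266 + 0.237 + 0.243 + 0.209 + 0.266 + 0.317 + 0.255 + 0.260 + 0.270) / 12 = 0.2564
σ̂ = s̄ / c₄ = 0.2564 / 0.9693 = 0.2645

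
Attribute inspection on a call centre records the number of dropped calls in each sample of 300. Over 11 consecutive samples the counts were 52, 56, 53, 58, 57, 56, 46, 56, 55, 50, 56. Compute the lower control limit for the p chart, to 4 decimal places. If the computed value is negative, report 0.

0.1137

p̄ = Σdᵢ / (k·n) = 595 / (11 × 300) = 0.18030
LCL = p̄ − 3·√(p̄(1−p̄)/n) = 0.18030 − 3 × 0.02220 = 0.11372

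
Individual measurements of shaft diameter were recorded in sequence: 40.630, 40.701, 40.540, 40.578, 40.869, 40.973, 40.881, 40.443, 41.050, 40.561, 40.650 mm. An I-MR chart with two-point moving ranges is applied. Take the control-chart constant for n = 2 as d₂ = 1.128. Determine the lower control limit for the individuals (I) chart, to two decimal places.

40.08

X̄ = (40.630 + 40.701 + 40.540 + 40.578 + 40.869 + 40.973 + 40.881 + 40.443 + 41.050 + 40.561 + 40.650) / 11 = 40.7160
Moving ranges: 0.071, 0.161, 0.038, 0.291, 0.104, 0.092, 0.438, 0.607, 0.489, 0.089; M̄R̄ = 2.3800 / 10 = 0.2380
LCL = X̄ − 3·M̄R̄/d₂ = 40.7160 − 3 × 0.2380 / 1.128 = 40.0830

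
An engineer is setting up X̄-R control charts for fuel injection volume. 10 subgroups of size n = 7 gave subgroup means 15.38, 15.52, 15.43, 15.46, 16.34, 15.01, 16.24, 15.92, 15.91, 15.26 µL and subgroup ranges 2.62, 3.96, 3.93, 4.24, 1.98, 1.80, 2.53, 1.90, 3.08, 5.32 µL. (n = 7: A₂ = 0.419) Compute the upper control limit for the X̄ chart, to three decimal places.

X̄̄ = (15.38 + 15.52 + 15.43 + 15.46 + 16.34 + 15.01 + 16.24 + 15.92 + 15.91 + 15.26) / 10 = 156.4700 / 10 = 15.6470
R̄ = (2.62 + 3.96 + 3.93 + 4.24 + 1.98 + 1.80 + 2.53 + 1.90 + 3.08 + 5.32) / 10 = 31.3600 / 10 = 3.1360
UCL = X̄̄ + A₂·R̄ = 15.6470 + 0.419 × 3.1360 = 16.9610

16.961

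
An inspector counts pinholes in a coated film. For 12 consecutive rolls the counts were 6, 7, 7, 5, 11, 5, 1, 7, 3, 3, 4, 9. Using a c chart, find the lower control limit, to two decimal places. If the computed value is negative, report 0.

0.00

c̄ = (6 + 7 + 7 + 5 + 11 + 5 + 1 + 7 + 3 + 3 + 4 + 9) / 12 = 68 / 12 = 5.6667
LCL = c̄ − 3√c̄ = 5.6667 − 3 × 2.3805 = -1.4748 → 0 (cannot be negative)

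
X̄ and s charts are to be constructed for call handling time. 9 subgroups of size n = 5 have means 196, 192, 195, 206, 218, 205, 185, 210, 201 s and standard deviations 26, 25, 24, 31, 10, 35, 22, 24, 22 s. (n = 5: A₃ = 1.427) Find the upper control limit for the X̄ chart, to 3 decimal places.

X̄̄ = (196 + 192 + 195 + 206 + 218 + 205 + 185 + 210 + 201) / 9 = 200.8889
s̄ = (26 + 25 + 24 + 31 + 10 + 35 + 22 + 24 + 22) / 9 = 24.3333
UCL = X̄̄ + A₃·s̄ = 200.8889 + 1.427 × 24.3333 = 235.6126

235.613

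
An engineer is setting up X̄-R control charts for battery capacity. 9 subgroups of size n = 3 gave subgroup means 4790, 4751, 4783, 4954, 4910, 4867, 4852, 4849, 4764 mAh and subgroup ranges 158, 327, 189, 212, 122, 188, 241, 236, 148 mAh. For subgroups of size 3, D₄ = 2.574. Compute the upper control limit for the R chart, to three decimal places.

R̄ = (158 + 327 + 189 + 212 + 122 + 188 + 241 + 236 + 148) / 9 = 1821.0000 / 9 = 202.3333
UCL_R = D₄·R̄ = 2.574 × 202.3333 = 520.8060

520.806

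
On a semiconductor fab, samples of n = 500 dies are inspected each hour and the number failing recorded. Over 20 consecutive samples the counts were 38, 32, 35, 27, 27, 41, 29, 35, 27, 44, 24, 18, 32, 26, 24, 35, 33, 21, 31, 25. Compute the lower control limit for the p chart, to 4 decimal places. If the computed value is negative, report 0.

0.0284

p̄ = Σdᵢ / (k·n) = 604 / (20 × 500) = 0.06040
LCL = p̄ − 3·√(p̄(1−p̄)/n) = 0.06040 − 3 × 0.01065 = 0.02844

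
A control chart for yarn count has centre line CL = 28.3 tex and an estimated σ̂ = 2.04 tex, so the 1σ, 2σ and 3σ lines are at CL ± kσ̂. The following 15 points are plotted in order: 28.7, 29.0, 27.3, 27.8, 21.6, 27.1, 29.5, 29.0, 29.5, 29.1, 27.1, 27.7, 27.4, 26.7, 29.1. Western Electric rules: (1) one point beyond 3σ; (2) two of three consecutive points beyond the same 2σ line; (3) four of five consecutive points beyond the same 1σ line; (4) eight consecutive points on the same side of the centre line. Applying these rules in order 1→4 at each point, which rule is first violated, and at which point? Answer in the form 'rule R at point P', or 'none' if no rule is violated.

Zone of each point (C = within 1σ̂, B = 1σ̂–2σ̂, A = 2σ̂–3σ̂, * = beyond 3σ̂; sign = side of CL): 1:+C, 2:+C, 3:-C, 4:-C, 5:-*, 6:-C, 7:+C, 8:+C, 9:+C, 10:+C, 11:-C, 12:-C, 13:-C, 14:-C, 15:+C
Rule 1 (one point beyond the 3σ limits) is satisfied at point 5.

rule 1 at point 5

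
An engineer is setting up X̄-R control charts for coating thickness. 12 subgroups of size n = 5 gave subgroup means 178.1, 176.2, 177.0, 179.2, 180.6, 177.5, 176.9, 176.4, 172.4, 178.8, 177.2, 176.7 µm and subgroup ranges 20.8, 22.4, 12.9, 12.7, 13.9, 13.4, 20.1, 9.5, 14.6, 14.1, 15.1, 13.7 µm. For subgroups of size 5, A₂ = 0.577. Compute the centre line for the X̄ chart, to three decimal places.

177.250

X̄̄ = (178.1 + 176.2 + 177.0 + 179.2 + 180.6 + 177.5 + 176.9 + 176.4 + 172.4 + 178.8 + 177.2 + 176.7) / 12 = 2127.0000 / 12 = 177.2500
CL = X̄̄ = 177.2500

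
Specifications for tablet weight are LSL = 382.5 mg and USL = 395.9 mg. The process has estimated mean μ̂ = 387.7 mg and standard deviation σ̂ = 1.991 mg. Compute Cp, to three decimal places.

1.122

Cp = (USL − LSL) / (6σ̂) = (395.9 − 382.5) / (6 × 1.991) = 13.4000 / 11.9460 = 1.1217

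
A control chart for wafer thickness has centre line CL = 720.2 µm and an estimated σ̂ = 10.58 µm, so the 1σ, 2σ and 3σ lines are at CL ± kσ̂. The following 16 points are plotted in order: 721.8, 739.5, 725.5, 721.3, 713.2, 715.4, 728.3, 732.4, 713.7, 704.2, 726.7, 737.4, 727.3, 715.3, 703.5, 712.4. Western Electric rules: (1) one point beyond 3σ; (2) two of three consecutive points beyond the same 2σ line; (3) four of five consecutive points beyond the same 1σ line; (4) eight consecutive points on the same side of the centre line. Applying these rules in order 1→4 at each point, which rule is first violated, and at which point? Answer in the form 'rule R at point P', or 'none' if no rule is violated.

Zone of each point (C = within 1σ̂, B = 1σ̂–2σ̂, A = 2σ̂–3σ̂, * = beyond 3σ̂; sign = side of CL): 1:+C, 2:+B, 3:+C, 4:+C, 5:-C, 6:-C, 7:+C, 8:+B, 9:-C, 10:-B, 11:+C, 12:+B, 13:+C, 14:-C, 15:-B, 16:-C
No rule fires across all 16 points.

none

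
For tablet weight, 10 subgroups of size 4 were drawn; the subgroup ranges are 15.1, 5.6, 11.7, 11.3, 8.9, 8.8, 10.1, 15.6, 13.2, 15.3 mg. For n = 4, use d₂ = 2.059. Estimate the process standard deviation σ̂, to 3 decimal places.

R̄ = (15.1 + 5.6 + 11.7 + 11.3 + 8.9 + 8.8 + 10.1 + 15.6 + 13.2 + 15.3) / 10 = 11.5600
σ̂ = R̄ / d₂ = 11.5600 / 2.059 = 5.6144

5.614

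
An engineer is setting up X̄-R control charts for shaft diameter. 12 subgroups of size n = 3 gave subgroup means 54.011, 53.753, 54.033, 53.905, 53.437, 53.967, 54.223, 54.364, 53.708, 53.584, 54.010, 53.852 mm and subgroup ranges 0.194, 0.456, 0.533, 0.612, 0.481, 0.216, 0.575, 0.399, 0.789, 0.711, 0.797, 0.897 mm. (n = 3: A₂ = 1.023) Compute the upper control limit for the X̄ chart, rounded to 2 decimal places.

54.47

X̄̄ = (54.011 + 53.753 + 54.033 + 53.905 + 53.437 + 53.967 + 54.223 + 54.364 + 53.708 + 53.584 + 54.010 + 53.852) / 12 = 646.8470 / 12 = 53.9039
R̄ = (0.194 + 0.456 + 0.533 + 0.612 + 0.481 + 0.216 + 0.575 + 0.399 + 0.789 + 0.711 + 0.797 + 0.897) / 12 = 6.6600 / 12 = 0.5550
UCL = X̄̄ + A₂·R̄ = 53.9039 + 1.023 × 0.5550 = 54.4717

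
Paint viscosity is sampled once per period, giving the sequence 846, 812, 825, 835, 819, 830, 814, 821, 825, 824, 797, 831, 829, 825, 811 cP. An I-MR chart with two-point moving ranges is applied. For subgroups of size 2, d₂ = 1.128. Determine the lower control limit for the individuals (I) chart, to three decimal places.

786.269

X̄ = (846 + 812 + 825 + 835 + 819 + 830 + 814 + 821 + 825 + 824 + 797 + 831 + 829 + 825 + 811) / 15 = 822.9333
Moving ranges: 34, 13, 10, 16, 11, 16, 7, 4, 1, 27, 34, 2, 4, 14; M̄R̄ = 193.0000 / 14 = 13.7857
LCL = X̄ − 3·M̄R̄/d₂ = 822.9333 − 3 × 13.7857 / 1.128 = 786.2692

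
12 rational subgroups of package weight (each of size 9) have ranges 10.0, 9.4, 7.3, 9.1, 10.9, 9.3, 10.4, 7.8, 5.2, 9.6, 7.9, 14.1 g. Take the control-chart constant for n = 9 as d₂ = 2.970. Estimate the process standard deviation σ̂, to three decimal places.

R̄ = (10.0 + 9.4 + 7.3 + 9.1 + 10.9 + 9.3 + 10.4 + 7.8 + 5.2 + 9.6 + 7.9 + 14.1) / 12 = 9.2500
σ̂ = R̄ / d₂ = 9.2500 / 2.970 = 3.1145

3.114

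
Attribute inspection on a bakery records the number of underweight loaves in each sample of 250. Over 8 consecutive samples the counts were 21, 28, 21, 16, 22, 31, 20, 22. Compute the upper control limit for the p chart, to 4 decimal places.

0.1449

p̄ = Σdᵢ / (k·n) = 181 / (8 × 250) = 0.09050
UCL = p̄ + 3·√(p̄(1−p̄)/n) = 0.09050 + 3 × √(0.09050×0.90950/250) = 0.09050 + 3 × 0.01814 = 0.14493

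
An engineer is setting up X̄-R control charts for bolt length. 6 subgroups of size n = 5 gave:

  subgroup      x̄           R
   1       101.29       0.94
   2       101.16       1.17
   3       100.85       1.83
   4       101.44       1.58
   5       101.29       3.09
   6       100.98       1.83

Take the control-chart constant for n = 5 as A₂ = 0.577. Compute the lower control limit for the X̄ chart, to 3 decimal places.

100.164

X̄̄ = (101.29 + 101.16 + 100.85 + 101.44 + 101.29 + 100.98) / 6 = 607.0100 / 6 = 101.1683
R̄ = (0.94 + 1.17 + 1.83 + 1.58 + 3.09 + 1.83) / 6 = 10.4400 / 6 = 1.7400
LCL = X̄̄ − A₂·R̄ = 101.1683 − 0.577 × 1.7400 = 100.1644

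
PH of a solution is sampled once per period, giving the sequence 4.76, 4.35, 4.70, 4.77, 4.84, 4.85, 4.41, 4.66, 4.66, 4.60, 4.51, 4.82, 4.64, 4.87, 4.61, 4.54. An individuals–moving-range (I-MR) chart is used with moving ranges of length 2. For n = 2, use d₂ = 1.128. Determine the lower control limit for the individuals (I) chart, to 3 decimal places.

4.165

X̄ = (4.76 + 4.35 + 4.70 + 4.77 + 4.84 + 4.85 + 4.41 + 4.66 + 4.66 + 4.60 + 4.51 + 4.82 + 4.64 + 4.87 + 4.61 + 4.54) / 16 = 4.6619
Moving ranges: 0.41, 0.35, 0.07, 0.07, 0.01, 0.44, 0.25, 0.00, 0.06, 0.09, 0.31, 0.18, 0.23, 0.26, 0.07; M̄R̄ = 2.8000 / 15 = 0.1867
LCL = X̄ − 3·M̄R̄/d₂ = 4.6619 − 3 × 0.1867 / 1.128 = 4.1654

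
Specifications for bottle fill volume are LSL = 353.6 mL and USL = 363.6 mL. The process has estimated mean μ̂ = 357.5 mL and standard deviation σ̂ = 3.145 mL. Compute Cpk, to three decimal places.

Cpu = (USL − μ̂) / (3σ̂) = (363.6 − 357.5) / (3 × 3.145) = 0.6465; Cpl = (μ̂ − LSL) / (3σ̂) = (357.5 − 353.6) / (3 × 3.145) = 0.4134; Cpk = min(Cpu, Cpl) = 0.4134

0.413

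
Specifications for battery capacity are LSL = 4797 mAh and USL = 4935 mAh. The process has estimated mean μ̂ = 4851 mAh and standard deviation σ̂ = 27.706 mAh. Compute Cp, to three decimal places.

Cp = (USL − LSL) / (6σ̂) = (4935 − 4797) / (6 × 27.706) = 138.0000 / 166.2360 = 0.8301

0.830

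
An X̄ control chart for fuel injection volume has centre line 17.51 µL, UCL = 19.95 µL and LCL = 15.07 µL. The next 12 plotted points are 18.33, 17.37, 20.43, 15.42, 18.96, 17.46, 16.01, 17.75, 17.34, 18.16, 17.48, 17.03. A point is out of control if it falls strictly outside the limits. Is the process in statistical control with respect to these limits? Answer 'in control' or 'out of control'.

Compare each point to [15.07, 19.95]: sample 3 = 20.43 > UCL.

out of control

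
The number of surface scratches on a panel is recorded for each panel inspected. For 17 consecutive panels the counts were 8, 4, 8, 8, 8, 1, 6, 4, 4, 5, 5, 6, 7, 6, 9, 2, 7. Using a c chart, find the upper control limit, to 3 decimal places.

12.968

c̄ = (8 + 4 + 8 + 8 + 8 + 1 + 6 + 4 + 4 + 5 + 5 + 6 + 7 + 6 + 9 + 2 + 7) / 17 = 98 / 17 = 5.7647
UCL = c̄ + 3√c̄ = 5.7647 + 3 × √5.7647 = 5.7647 + 3 × 2.4010 = 12.9676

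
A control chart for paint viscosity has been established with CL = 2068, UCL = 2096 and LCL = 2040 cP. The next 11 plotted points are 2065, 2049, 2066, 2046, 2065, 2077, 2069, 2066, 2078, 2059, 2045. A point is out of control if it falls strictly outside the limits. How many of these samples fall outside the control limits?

0

All 11 points lie within [2040, 2096].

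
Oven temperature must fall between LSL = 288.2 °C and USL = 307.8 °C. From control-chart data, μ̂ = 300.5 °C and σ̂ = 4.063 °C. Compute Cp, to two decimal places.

0.80

Cp = (USL − LSL) / (6σ̂) = (307.8 − 288.2) / (6 × 4.063) = 19.6000 / 24.3780 = 0.8040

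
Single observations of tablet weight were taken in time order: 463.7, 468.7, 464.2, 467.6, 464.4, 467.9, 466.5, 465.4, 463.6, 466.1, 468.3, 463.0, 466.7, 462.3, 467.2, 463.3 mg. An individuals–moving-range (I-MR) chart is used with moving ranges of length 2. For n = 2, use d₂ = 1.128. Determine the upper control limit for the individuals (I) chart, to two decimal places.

X̄ = (463.7 + 468.7 + 464.2 + 467.6 + 464.4 + 467.9 + 466.5 + 465.4 + 463.6 + 466.1 + 468.3 + 463.0 + 466.7 + 462.3 + 467.2 + 463.3) / 16 = 465.5562
Moving ranges: 5.0, 4.5, 3.4, 3.2, 3.5, 1.4, 1.1, 1.8, 2.5, 2.2, 5.3, 3.7, 4.4, 4.9, 3.9; M̄R̄ = 50.8000 / 15 = 3.3867
UCL = X̄ + 3·M̄R̄/d₂ = 465.5562 + 3 × 3.3867 / 1.128 = 474.5633

474.56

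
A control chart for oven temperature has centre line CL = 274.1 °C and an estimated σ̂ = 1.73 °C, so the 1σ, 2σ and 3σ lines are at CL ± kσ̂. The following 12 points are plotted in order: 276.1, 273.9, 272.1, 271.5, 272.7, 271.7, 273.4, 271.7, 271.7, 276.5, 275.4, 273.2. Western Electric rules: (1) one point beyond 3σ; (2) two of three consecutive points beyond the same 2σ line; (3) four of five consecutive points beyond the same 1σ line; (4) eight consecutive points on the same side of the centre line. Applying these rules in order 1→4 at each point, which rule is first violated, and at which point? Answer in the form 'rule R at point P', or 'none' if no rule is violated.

Zone of each point (C = within 1σ̂, B = 1σ̂–2σ̂, A = 2σ̂–3σ̂, * = beyond 3σ̂; sign = side of CL): 1:+B, 2:-C, 3:-B, 4:-B, 5:-C, 6:-B, 7:-C, 8:-B, 9:-B, 10:+B, 11:+C, 12:-C
Rule 4 (eight consecutive points on the same side of the centre line) is satisfied at point 9.

rule 4 at point 9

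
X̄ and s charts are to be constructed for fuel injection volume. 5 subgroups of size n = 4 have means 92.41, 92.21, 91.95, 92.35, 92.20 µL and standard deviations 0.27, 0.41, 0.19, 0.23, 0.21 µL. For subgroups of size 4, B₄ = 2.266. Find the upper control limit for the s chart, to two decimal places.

s̄ = (0.27 + 0.41 + 0.19 + 0.23 + 0.21) / 5 = 0.2620
UCL_s = B₄·s̄ = 2.266 × 0.2620 = 0.5937

0.59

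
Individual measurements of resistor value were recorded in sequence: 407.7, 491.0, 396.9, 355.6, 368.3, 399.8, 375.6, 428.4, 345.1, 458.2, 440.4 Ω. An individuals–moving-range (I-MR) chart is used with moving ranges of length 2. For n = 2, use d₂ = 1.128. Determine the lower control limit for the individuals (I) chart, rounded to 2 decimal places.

X̄ = (407.7 + 491.0 + 396.9 + 355.6 + 368.3 + 399.8 + 375.6 + 428.4 + 345.1 + 458.2 + 440.4) / 11 = 406.0909
Moving ranges: 83.3, 94.1, 41.3, 12.7, 31.5, 24.2, 52.8, 83.3, 113.1, 17.8; M̄R̄ = 554.1000 / 10 = 55.4100
LCL = X̄ − 3·M̄R̄/d₂ = 406.0909 − 3 × 55.4100 / 1.128 = 258.7239

258.72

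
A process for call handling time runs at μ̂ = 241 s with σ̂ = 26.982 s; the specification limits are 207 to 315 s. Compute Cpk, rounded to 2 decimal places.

0.42

Cpu = (USL − μ̂) / (3σ̂) = (315 − 241) / (3 × 26.982) = 0.9142; Cpl = (μ̂ − LSL) / (3σ̂) = (241 − 207) / (3 × 26.982) = 0.4200; Cpk = min(Cpu, Cpl) = 0.4200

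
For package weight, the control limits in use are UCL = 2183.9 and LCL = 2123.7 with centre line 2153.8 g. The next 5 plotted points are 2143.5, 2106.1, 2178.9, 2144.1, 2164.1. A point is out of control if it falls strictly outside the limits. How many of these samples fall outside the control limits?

Compare each point to [2123.7, 2183.9]: sample 2 = 2106.1 < LCL.

1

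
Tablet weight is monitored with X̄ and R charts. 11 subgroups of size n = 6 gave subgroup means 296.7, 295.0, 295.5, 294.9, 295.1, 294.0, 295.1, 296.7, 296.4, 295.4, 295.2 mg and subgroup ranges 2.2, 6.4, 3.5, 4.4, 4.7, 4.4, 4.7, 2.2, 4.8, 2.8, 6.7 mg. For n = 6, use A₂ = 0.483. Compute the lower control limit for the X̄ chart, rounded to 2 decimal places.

X̄̄ = (296.7 + 295.0 + 295.5 + 294.9 + 295.1 + 294.0 + 295.1 + 296.7 + 296.4 + 295.4 + 295.2) / 11 = 3250.0000 / 11 = 295.4545
R̄ = (2.2 + 6.4 + 3.5 + 4.4 + 4.7 + 4.4 + 4.7 + 2.2 + 4.8 + 2.8 + 6.7) / 11 = 46.8000 / 11 = 4.2545
LCL = X̄̄ − A₂·R̄ = 295.4545 − 0.483 × 4.2545 = 293.3996

293.40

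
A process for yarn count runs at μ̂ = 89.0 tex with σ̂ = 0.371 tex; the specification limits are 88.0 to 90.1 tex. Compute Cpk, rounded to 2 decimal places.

Cpu = (USL − μ̂) / (3σ̂) = (90.1 − 89.0) / (3 × 0.371) = 0.9883; Cpl = (μ̂ − LSL) / (3σ̂) = (89.0 − 88.0) / (3 × 0.371) = 0.8985; Cpk = min(Cpu, Cpl) = 0.8985

0.90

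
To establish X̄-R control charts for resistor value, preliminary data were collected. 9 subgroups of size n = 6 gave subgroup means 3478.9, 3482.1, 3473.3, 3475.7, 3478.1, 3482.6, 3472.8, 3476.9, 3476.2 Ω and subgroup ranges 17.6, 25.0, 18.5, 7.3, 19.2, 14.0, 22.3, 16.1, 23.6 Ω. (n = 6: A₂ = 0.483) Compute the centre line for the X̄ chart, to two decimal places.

X̄̄ = (3478.9 + 3482.1 + 3473.3 + 3475.7 + 3478.1 + 3482.6 + 3472.8 + 3476.9 + 3476.2) / 9 = 31296.6000 / 9 = 3477.4000
CL = X̄̄ = 3477.4000

3477.40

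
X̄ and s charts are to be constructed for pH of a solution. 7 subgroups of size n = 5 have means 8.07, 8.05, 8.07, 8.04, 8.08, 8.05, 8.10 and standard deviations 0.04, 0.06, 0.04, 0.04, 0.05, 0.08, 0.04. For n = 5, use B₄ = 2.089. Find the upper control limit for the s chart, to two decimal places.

0.10

s̄ = (0.04 + 0.06 + 0.04 + 0.04 + 0.05 + 0.08 + 0.04) / 7 = 0.0500
UCL_s = B₄·s̄ = 2.089 × 0.0500 = 0.1044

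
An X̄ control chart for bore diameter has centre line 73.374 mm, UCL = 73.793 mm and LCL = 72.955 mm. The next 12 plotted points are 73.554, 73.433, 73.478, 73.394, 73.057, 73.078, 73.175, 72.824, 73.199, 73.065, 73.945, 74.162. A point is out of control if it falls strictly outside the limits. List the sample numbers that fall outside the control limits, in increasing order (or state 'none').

8, 11, 12

Compare each point to [72.955, 73.793]: sample 8 = 72.824 < LCL; sample 11 = 73.945 > UCL; sample 12 = 74.162 > UCL.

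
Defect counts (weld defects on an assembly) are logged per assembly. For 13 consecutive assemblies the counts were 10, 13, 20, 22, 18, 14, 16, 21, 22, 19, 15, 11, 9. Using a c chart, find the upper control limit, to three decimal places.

28.211

c̄ = (10 + 13 + 20 + 22 + 18 + 14 + 16 + 21 + 22 + 19 + 15 + 11 + 9) / 13 = 210 / 13 = 16.1538
UCL = c̄ + 3√c̄ = 16.1538 + 3 × √16.1538 = 16.1538 + 3 × 4.0192 = 28.2114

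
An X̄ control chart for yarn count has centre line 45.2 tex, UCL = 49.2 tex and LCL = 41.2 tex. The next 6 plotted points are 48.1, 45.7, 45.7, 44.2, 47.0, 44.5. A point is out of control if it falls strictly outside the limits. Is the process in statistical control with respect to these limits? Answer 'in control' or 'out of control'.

All 6 points lie within [41.2, 49.2].

in control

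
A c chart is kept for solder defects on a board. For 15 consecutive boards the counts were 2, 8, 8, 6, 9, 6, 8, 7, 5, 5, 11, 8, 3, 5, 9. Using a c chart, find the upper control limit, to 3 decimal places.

14.413

c̄ = (2 + 8 + 8 + 6 + 9 + 6 + 8 + 7 + 5 + 5 + 11 + 8 + 3 + 5 + 9) / 15 = 100 / 15 = 6.6667
UCL = c̄ + 3√c̄ = 6.6667 + 3 × √6.6667 = 6.6667 + 3 × 2.5820 = 14.4126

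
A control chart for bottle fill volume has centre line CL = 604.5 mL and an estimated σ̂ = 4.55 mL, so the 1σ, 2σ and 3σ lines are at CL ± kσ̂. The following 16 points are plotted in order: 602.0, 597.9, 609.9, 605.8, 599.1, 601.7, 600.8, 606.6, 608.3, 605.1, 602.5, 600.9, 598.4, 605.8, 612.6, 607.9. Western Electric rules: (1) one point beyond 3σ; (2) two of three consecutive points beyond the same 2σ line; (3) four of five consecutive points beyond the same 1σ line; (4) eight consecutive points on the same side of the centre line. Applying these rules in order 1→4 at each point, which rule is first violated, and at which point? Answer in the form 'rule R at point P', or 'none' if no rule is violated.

none

Zone of each point (C = within 1σ̂, B = 1σ̂–2σ̂, A = 2σ̂–3σ̂, * = beyond 3σ̂; sign = side of CL): 1:-C, 2:-B, 3:+B, 4:+C, 5:-B, 6:-C, 7:-C, 8:+C, 9:+C, 10:+C, 11:-C, 12:-C, 13:-B, 14:+C, 15:+B, 16:+C
No rule fires across all 16 points.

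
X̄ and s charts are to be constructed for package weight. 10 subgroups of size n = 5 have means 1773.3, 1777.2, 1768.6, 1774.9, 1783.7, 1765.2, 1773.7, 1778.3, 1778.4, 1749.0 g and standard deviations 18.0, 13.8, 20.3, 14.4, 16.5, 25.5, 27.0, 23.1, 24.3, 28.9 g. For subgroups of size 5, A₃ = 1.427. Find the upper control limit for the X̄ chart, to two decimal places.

X̄̄ = (1773.3 + 1777.2 + 1768.6 + 1774.9 + 1783.7 + 1765.2 + 1773.7 + 1778.3 + 1778.4 + 1749.0) / 10 = 1772.2300
s̄ = (18.0 + 13.8 + 20.3 + 14.4 + 16.5 + 25.5 + 27.0 + 23.1 + 24.3 + 28.9) / 10 = 21.1800
UCL = X̄̄ + A₃·s̄ = 1772.2300 + 1.427 × 21.1800 = 1802.4539

1802.45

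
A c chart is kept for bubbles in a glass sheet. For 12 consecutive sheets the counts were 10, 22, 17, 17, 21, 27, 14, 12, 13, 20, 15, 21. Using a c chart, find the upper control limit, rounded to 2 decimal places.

c̄ = (10 + 22 + 17 + 17 + 21 + 27 + 14 + 12 + 13 + 20 + 15 + 21) / 12 = 209 / 12 = 17.4167
UCL = c̄ + 3√c̄ = 17.4167 + 3 × √17.4167 = 17.4167 + 3 × 4.1733 = 29.9367

29.94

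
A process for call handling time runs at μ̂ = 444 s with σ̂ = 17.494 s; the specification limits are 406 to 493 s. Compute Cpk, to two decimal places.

Cpu = (USL − μ̂) / (3σ̂) = (493 − 444) / (3 × 17.494) = 0.9337; Cpl = (μ̂ − LSL) / (3σ̂) = (444 − 406) / (3 × 17.494) = 0.7241; Cpk = min(Cpu, Cpl) = 0.7241

0.72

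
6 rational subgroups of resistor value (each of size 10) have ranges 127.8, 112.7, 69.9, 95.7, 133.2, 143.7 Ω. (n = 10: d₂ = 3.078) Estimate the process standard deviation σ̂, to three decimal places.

36.983

R̄ = (127.8 + 112.7 + 69.9 + 95.7 + 133.2 + 143.7) / 6 = 113.8333
σ̂ = R̄ / d₂ = 113.8333 / 3.078 = 36.9829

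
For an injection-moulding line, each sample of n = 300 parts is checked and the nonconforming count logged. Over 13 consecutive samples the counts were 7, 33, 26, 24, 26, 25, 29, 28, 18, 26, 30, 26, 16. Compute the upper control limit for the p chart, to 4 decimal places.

p̄ = Σdᵢ / (k·n) = 314 / (13 × 300) = 0.08051
UCL = p̄ + 3·√(p̄(1−p̄)/n) = 0.08051 + 3 × √(0.08051×0.91949/300) = 0.08051 + 3 × 0.01571 = 0.12764

0.1276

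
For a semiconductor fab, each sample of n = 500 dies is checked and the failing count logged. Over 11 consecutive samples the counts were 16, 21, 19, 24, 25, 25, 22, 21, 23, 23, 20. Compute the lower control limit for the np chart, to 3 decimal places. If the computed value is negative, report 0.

8.051

p̄ = Σdᵢ / (k·n) = 239 / (11 × 500) = 0.04345
LCL = np̄ − 3·√(np̄(1−p̄)) = 21.7273 − 3 × 4.5589 = 8.0507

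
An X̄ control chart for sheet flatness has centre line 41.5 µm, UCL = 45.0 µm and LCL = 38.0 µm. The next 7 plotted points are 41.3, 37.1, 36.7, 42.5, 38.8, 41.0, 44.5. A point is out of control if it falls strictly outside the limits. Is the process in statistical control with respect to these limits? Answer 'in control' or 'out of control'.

Compare each point to [38.0, 45.0]: sample 2 = 37.1 < LCL; sample 3 = 36.7 < LCL.

out of control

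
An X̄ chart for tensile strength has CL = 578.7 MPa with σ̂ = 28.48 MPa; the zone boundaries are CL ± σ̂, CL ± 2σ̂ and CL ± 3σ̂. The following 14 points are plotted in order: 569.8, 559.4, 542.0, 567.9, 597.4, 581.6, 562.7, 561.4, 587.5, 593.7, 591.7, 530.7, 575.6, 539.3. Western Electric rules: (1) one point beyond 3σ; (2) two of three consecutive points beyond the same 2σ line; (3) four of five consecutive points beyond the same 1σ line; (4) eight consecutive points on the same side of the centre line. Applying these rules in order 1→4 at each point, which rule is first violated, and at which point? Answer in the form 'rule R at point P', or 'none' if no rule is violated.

none

Zone of each point (C = within 1σ̂, B = 1σ̂–2σ̂, A = 2σ̂–3σ̂, * = beyond 3σ̂; sign = side of CL): 1:-C, 2:-C, 3:-B, 4:-C, 5:+C, 6:+C, 7:-C, 8:-C, 9:+C, 10:+C, 11:+C, 12:-B, 13:-C, 14:-B
No rule fires across all 14 points.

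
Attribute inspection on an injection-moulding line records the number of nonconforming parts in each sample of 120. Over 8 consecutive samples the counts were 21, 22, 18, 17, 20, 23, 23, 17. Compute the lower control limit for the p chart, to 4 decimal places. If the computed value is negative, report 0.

p̄ = Σdᵢ / (k·n) = 161 / (8 × 120) = 0.16771
LCL = p̄ − 3·√(p̄(1−p̄)/n) = 0.16771 − 3 × 0.03411 = 0.06539

0.0654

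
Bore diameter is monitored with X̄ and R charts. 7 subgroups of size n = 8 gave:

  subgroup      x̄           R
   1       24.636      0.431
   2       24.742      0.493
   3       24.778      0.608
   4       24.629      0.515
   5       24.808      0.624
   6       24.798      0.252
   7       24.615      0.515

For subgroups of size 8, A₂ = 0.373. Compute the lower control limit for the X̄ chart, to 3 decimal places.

24.532

X̄̄ = (24.636 + 24.742 + 24.778 + 24.629 + 24.808 + 24.798 + 24.615) / 7 = 173.0060 / 7 = 24.7151
R̄ = (0.431 + 0.493 + 0.608 + 0.515 + 0.624 + 0.252 + 0.515) / 7 = 3.4380 / 7 = 0.4911
LCL = X̄̄ − A₂·R̄ = 24.7151 − 0.373 × 0.4911 = 24.5319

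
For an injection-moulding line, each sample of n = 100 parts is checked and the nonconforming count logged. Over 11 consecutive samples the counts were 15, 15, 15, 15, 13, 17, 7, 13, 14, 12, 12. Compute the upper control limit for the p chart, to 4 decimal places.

p̄ = Σdᵢ / (k·n) = 148 / (11 × 100) = 0.13455
UCL = p̄ + 3·√(p̄(1−p̄)/n) = 0.13455 + 3 × √(0.13455×0.86545/100) = 0.13455 + 3 × 0.03412 = 0.23692

0.2369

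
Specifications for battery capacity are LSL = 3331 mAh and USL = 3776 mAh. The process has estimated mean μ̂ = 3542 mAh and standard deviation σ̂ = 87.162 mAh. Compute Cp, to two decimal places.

Cp = (USL − LSL) / (6σ̂) = (3776 − 3331) / (6 × 87.162) = 445.0000 / 522.9720 = 0.8509

0.85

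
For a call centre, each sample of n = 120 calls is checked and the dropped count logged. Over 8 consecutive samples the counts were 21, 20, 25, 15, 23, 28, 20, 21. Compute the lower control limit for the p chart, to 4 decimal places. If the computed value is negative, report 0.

0.0749

p̄ = Σdᵢ / (k·n) = 173 / (8 × 120) = 0.18021
LCL = p̄ − 3·√(p̄(1−p̄)/n) = 0.18021 − 3 × 0.03509 = 0.07495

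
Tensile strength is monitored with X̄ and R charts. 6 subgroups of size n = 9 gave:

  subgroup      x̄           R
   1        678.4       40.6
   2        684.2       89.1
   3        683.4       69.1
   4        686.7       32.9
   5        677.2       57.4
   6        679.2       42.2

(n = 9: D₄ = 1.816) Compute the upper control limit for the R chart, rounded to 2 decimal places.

100.27

R̄ = (40.6 + 89.1 + 69.1 + 32.9 + 57.4 + 42.2) / 6 = 331.3000 / 6 = 55.2167
UCL_R = D₄·R̄ = 1.816 × 55.2167 = 100.2735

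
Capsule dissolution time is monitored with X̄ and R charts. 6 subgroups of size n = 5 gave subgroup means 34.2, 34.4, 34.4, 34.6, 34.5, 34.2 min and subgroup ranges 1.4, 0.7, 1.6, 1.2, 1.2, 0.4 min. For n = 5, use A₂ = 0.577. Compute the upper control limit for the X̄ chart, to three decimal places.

X̄̄ = (34.2 + 34.4 + 34.4 + 34.6 + 34.5 + 34.2) / 6 = 206.3000 / 6 = 34.3833
R̄ = (1.4 + 0.7 + 1.6 + 1.2 + 1.2 + 0.4) / 6 = 6.5000 / 6 = 1.0833
UCL = X̄̄ + A₂·R̄ = 34.3833 + 0.577 × 1.0833 = 35.0084

35.008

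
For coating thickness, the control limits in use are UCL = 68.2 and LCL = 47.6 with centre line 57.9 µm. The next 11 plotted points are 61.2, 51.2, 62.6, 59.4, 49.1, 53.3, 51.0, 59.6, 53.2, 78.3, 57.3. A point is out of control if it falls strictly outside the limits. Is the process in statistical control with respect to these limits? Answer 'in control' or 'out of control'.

out of control

Compare each point to [47.6, 68.2]: sample 10 = 78.3 > UCL.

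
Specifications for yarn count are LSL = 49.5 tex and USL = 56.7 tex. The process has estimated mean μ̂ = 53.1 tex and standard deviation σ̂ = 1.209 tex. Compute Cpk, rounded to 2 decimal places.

Cpu = (USL − μ̂) / (3σ̂) = (56.7 − 53.1) / (3 × 1.209) = 0.9926; Cpl = (μ̂ − LSL) / (3σ̂) = (53.1 − 49.5) / (3 × 1.209) = 0.9926; Cpk = min(Cpu, Cpl) = 0.9926

0.99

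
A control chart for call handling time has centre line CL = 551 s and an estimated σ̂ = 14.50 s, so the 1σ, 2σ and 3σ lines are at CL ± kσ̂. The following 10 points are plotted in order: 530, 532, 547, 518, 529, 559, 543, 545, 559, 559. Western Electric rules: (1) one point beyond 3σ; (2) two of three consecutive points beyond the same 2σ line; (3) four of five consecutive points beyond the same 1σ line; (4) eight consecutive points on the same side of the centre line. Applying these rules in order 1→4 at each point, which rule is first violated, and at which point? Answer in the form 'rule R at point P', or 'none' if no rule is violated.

Zone of each point (C = within 1σ̂, B = 1σ̂–2σ̂, A = 2σ̂–3σ̂, * = beyond 3σ̂; sign = side of CL): 1:-B, 2:-B, 3:-C, 4:-A, 5:-B, 6:+C, 7:-C, 8:-C, 9:+C, 10:+C
Rule 3 (four of five consecutive points beyond the same 1σ limit) is satisfied at point 5.

rule 3 at point 5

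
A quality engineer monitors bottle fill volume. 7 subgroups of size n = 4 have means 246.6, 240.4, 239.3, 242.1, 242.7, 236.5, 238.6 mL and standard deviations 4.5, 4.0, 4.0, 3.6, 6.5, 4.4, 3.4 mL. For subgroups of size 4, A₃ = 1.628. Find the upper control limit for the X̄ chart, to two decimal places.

X̄̄ = (246.6 + 240.4 + 239.3 + 242.1 + 242.7 + 236.5 + 238.6) / 7 = 240.8857
s̄ = (4.5 + 4.0 + 4.0 + 3.6 + 6.5 + 4.4 + 3.4) / 7 = 4.3429
UCL = X̄̄ + A₃·s̄ = 240.8857 + 1.628 × 4.3429 = 247.9559

247.96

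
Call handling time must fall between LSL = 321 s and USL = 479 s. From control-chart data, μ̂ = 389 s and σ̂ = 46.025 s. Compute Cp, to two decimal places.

Cp = (USL − LSL) / (6σ̂) = (479 − 321) / (6 × 46.025) = 158.0000 / 276.1500 = 0.5722

0.57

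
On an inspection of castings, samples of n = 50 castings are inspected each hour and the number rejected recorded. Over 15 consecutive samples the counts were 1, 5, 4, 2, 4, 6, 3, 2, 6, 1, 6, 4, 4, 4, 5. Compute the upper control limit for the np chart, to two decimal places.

9.42

p̄ = Σdᵢ / (k·n) = 57 / (15 × 50) = 0.07600
UCL = np̄ + 3·√(np̄(1−p̄)) = 3.8000 + 3 × √(3.8000×0.92400) = 3.8000 + 3 × 1.8738 = 9.4215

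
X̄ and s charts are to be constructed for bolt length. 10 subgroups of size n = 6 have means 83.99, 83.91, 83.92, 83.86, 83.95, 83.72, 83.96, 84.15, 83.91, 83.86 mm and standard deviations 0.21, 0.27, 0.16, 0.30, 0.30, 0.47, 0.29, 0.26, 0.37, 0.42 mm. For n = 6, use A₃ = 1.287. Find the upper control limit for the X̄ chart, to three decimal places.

X̄̄ = (83.99 + 83.91 + 83.92 + 83.86 + 83.95 + 83.72 + 83.96 + 84.15 + 83.91 + 83.86) / 10 = 83.9230
s̄ = (0.21 + 0.27 + 0.16 + 0.30 + 0.30 + 0.47 + 0.29 + 0.26 + 0.37 + 0.42) / 10 = 0.3050
UCL = X̄̄ + A₃·s̄ = 83.9230 + 1.287 × 0.3050 = 84.3155

84.316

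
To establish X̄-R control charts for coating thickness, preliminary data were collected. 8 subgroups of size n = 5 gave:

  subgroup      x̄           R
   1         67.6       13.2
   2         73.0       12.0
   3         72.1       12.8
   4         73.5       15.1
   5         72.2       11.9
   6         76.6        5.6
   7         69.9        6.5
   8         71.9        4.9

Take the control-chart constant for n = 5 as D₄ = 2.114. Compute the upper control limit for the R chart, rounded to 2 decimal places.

R̄ = (13.2 + 12.0 + 12.8 + 15.1 + 11.9 + 5.6 + 6.5 + 4.9) / 8 = 82.0000 / 8 = 10.2500
UCL_R = D₄·R̄ = 2.114 × 10.2500 = 21.6685

21.67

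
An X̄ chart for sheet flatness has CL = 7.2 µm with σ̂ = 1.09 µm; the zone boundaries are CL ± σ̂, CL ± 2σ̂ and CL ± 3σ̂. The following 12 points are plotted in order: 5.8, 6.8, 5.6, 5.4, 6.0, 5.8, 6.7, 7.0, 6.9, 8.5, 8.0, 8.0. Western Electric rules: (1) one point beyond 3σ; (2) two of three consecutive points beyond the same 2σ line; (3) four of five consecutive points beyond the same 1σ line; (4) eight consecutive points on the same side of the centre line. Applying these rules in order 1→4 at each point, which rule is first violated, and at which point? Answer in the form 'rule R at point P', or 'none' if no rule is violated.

rule 3 at point 5

Zone of each point (C = within 1σ̂, B = 1σ̂–2σ̂, A = 2σ̂–3σ̂, * = beyond 3σ̂; sign = side of CL): 1:-B, 2:-C, 3:-B, 4:-B, 5:-B, 6:-B, 7:-C, 8:-C, 9:-C, 10:+B, 11:+C, 12:+C
Rule 3 (four of five consecutive points beyond the same 1σ limit) is satisfied at point 5.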